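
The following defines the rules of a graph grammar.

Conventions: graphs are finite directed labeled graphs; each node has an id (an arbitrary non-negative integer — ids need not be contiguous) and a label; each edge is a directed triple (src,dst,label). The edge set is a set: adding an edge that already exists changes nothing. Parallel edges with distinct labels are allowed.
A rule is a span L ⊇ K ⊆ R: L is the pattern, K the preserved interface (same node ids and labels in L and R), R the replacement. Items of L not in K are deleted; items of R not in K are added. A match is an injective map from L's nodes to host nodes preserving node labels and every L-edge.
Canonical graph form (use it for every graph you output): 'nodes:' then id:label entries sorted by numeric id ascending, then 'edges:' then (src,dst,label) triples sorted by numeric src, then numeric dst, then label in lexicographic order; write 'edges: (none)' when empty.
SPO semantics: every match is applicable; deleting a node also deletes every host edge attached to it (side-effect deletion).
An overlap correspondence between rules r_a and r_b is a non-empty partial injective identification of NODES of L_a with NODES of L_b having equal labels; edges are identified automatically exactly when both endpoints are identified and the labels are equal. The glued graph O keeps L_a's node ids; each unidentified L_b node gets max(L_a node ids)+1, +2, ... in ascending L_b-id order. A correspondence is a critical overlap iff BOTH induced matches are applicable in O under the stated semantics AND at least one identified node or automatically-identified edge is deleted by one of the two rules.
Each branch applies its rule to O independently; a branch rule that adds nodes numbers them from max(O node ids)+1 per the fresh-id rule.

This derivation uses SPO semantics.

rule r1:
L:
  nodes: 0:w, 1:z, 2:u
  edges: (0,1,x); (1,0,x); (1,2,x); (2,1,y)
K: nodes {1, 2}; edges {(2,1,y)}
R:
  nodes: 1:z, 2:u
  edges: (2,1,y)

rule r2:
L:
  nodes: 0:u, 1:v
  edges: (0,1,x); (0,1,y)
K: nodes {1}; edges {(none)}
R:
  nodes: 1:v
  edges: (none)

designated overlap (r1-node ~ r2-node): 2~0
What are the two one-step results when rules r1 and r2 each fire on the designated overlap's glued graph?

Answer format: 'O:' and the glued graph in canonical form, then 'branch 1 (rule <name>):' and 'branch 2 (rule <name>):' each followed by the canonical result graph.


O:
nodes: 0:w, 1:z, 2:u, 3:v
edges: (0,1,x); (1,0,x); (1,2,x); (2,1,y); (2,3,x); (2,3,y)
branch 1 (rule r1):
nodes: 1:z, 2:u, 3:v
edges: (2,1,y); (2,3,x); (2,3,y)
branch 2 (rule r2):
nodes: 0:w, 1:z, 3:v
edges: (0,1,x); (1,0,x)


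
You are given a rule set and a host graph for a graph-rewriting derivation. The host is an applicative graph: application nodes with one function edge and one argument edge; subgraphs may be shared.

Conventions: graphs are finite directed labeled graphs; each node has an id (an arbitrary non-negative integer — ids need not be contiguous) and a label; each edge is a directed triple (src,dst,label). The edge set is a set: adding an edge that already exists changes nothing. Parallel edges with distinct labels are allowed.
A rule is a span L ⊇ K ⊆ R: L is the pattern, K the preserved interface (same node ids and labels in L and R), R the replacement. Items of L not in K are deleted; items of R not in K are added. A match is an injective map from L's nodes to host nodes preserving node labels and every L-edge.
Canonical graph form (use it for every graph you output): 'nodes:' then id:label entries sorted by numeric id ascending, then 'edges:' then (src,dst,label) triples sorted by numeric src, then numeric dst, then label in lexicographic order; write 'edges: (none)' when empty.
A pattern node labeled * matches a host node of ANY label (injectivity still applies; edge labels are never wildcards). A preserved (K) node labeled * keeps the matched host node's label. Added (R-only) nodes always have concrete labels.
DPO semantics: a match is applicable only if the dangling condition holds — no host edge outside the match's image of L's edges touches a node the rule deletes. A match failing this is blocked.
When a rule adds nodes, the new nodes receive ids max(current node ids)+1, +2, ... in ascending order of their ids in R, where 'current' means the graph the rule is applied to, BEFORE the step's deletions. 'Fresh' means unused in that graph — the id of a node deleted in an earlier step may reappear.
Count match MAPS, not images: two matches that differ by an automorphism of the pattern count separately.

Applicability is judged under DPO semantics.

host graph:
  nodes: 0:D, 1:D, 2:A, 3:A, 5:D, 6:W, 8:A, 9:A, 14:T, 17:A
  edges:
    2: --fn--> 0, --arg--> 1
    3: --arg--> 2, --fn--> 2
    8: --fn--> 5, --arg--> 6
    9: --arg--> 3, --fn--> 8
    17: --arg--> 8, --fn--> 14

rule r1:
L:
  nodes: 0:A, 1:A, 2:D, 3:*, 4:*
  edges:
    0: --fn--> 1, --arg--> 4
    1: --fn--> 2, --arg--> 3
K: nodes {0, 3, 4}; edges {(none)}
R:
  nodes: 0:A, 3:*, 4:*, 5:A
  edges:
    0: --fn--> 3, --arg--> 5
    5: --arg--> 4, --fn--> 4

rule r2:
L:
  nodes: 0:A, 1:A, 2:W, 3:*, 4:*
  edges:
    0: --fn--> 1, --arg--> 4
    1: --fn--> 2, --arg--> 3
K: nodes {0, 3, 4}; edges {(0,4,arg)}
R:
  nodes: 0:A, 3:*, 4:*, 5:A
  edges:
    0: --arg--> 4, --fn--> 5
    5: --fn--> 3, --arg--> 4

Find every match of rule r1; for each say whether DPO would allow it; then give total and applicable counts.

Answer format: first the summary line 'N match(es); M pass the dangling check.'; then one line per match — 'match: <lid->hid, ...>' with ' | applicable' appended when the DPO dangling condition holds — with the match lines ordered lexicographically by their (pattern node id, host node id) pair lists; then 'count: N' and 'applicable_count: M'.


1 match(es); 0 pass the dangling check.
match: 0->9, 1->8, 2->5, 3->6, 4->3
count: 1
applicable_count: 0


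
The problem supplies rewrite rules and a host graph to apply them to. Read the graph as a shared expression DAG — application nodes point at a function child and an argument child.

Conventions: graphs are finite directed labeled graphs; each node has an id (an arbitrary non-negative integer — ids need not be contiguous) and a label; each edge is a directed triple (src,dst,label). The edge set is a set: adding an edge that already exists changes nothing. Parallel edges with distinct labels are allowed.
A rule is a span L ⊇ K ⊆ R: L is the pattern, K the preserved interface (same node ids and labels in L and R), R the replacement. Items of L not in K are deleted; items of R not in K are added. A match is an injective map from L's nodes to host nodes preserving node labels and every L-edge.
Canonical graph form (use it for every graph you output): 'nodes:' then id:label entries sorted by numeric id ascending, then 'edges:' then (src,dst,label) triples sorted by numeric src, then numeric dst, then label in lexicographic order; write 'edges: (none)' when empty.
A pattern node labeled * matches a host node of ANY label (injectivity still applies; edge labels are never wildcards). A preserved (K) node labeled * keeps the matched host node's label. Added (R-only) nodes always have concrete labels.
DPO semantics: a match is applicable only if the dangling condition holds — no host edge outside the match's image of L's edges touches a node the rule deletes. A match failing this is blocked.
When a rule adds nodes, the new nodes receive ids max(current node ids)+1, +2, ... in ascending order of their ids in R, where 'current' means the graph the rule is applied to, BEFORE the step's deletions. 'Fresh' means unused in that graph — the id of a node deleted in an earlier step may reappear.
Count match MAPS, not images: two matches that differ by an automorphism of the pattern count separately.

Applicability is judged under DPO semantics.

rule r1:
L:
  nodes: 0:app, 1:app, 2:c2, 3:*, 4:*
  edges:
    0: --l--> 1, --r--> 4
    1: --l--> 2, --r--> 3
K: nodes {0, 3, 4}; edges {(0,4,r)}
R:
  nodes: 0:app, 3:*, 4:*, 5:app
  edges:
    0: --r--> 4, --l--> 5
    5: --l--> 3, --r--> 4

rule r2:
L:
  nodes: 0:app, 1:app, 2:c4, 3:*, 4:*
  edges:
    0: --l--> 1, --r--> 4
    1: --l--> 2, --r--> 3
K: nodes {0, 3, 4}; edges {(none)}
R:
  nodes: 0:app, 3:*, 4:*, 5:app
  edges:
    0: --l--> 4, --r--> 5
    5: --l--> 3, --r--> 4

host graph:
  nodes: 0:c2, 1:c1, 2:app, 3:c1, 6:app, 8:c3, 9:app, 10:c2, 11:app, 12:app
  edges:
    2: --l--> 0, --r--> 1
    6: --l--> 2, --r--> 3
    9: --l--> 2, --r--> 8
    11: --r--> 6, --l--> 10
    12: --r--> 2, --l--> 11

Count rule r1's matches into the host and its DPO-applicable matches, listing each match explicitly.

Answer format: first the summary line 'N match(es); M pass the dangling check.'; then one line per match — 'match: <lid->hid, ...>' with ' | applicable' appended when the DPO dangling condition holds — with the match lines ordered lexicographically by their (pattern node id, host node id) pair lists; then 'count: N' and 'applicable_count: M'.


3 match(es); 1 pass the dangling check.
match: 0->6, 1->2, 2->0, 3->1, 4->3
match: 0->9, 1->2, 2->0, 3->1, 4->8
match: 0->12, 1->11, 2->10, 3->6, 4->2 | applicable
count: 3
applicable_count: 1


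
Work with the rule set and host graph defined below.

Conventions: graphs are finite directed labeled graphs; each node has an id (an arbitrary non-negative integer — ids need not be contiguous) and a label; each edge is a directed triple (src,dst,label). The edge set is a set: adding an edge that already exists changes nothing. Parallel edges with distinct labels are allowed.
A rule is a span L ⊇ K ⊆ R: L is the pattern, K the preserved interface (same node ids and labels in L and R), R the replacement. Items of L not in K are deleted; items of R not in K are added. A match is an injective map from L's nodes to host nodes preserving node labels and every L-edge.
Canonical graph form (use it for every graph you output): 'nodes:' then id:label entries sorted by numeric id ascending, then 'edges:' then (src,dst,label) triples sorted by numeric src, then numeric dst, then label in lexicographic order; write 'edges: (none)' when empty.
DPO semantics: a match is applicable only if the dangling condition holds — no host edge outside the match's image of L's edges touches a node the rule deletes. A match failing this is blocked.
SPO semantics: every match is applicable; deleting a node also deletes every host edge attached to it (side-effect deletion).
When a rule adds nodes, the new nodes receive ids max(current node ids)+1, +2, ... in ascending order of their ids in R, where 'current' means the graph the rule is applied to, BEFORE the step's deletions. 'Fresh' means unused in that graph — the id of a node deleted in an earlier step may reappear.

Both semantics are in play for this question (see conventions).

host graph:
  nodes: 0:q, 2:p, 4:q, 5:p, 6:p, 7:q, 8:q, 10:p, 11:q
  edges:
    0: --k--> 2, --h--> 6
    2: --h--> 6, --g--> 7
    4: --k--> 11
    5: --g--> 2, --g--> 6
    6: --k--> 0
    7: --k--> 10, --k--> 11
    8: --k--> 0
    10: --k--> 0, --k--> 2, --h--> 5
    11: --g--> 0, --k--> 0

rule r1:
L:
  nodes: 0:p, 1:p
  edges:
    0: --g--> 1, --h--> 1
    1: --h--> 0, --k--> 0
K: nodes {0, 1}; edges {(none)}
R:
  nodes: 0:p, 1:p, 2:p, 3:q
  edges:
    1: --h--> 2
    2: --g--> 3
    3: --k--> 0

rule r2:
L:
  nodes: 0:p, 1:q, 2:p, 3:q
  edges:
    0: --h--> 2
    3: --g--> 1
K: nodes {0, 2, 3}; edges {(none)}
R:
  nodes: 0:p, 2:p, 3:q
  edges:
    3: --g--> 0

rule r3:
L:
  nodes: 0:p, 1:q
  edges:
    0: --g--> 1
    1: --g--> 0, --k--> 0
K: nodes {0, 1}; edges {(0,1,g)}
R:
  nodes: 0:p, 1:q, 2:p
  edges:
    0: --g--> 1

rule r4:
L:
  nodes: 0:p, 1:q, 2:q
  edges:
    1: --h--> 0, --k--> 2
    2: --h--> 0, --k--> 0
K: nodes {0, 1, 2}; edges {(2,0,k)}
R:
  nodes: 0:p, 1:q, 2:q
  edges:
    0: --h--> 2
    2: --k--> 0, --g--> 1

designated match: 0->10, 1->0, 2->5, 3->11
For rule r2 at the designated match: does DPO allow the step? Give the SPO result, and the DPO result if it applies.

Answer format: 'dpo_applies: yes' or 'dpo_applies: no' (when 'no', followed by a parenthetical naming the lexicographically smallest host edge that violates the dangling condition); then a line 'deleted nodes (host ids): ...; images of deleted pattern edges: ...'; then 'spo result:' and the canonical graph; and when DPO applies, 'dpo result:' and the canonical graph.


dpo_applies: no
(the rule deletes node 0, which keeps host edge (0,2,k) outside the match image — the dangling condition fails, DPO blocks; SPO proceeds and side-deletes such edges)
deleted nodes (host ids): 0; images of deleted pattern edges: (10,5,h); (11,0,g)
spo result:
nodes: 2:p, 4:q, 5:p, 6:p, 7:q, 8:q, 10:p, 11:q
edges: (2,6,h); (2,7,g); (4,11,k); (5,2,g); (5,6,g); (7,10,k); (7,11,k); (10,2,k); (11,10,g)


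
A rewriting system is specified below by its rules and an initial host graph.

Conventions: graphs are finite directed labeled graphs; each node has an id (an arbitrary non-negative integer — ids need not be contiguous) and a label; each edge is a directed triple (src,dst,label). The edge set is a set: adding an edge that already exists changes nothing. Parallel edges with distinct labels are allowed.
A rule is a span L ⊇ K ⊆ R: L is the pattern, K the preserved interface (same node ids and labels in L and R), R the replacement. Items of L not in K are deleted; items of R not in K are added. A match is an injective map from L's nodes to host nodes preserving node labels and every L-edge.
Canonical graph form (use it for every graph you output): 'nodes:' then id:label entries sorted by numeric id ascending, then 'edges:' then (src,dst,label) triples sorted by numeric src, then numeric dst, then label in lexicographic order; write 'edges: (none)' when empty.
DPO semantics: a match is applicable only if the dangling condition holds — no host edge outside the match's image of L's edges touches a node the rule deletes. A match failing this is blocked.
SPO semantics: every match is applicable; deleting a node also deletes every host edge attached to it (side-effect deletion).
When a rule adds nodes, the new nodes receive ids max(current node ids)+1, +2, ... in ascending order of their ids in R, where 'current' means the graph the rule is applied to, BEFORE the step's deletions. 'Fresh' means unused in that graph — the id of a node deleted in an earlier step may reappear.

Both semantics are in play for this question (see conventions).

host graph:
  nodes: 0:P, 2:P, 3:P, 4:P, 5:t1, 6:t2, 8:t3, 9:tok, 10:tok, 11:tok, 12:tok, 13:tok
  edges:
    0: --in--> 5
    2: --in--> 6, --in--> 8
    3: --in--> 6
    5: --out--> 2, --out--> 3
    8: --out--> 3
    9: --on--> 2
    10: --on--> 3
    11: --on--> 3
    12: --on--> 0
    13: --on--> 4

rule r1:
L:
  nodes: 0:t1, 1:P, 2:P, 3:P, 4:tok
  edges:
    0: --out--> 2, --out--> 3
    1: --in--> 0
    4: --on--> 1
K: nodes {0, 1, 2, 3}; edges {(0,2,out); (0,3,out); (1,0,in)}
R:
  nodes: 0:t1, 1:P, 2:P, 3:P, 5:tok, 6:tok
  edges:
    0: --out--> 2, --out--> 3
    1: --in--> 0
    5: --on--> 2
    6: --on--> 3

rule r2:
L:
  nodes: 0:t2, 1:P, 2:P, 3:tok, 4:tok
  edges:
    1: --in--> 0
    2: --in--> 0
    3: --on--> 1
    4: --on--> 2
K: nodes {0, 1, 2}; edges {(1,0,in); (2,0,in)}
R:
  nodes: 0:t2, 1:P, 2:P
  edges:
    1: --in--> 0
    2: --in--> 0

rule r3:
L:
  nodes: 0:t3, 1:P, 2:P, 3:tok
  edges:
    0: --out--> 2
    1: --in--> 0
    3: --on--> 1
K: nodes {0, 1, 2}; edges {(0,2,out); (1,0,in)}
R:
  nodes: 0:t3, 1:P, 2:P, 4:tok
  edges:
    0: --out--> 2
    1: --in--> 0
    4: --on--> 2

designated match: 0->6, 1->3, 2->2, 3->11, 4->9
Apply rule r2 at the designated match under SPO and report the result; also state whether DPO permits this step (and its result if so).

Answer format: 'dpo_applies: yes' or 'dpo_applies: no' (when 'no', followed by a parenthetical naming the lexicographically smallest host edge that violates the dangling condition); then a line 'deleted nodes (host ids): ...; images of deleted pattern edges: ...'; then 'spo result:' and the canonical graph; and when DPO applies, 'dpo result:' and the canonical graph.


dpo_applies: yes
deleted nodes (host ids): 9, 11; images of deleted pattern edges: (9,2,on); (11,3,on)
spo result:
nodes: 0:P, 2:P, 3:P, 4:P, 5:t1, 6:t2, 8:t3, 10:tok, 12:tok, 13:tok
edges: (0,5,in); (2,6,in); (2,8,in); (3,6,in); (5,2,out); (5,3,out); (8,3,out); (10,3,on); (12,0,on); (13,4,on)
dpo result:
nodes: 0:P, 2:P, 3:P, 4:P, 5:t1, 6:t2, 8:t3, 10:tok, 12:tok, 13:tok
edges: (0,5,in); (2,6,in); (2,8,in); (3,6,in); (5,2,out); (5,3,out); (8,3,out); (10,3,on); (12,0,on); (13,4,on)


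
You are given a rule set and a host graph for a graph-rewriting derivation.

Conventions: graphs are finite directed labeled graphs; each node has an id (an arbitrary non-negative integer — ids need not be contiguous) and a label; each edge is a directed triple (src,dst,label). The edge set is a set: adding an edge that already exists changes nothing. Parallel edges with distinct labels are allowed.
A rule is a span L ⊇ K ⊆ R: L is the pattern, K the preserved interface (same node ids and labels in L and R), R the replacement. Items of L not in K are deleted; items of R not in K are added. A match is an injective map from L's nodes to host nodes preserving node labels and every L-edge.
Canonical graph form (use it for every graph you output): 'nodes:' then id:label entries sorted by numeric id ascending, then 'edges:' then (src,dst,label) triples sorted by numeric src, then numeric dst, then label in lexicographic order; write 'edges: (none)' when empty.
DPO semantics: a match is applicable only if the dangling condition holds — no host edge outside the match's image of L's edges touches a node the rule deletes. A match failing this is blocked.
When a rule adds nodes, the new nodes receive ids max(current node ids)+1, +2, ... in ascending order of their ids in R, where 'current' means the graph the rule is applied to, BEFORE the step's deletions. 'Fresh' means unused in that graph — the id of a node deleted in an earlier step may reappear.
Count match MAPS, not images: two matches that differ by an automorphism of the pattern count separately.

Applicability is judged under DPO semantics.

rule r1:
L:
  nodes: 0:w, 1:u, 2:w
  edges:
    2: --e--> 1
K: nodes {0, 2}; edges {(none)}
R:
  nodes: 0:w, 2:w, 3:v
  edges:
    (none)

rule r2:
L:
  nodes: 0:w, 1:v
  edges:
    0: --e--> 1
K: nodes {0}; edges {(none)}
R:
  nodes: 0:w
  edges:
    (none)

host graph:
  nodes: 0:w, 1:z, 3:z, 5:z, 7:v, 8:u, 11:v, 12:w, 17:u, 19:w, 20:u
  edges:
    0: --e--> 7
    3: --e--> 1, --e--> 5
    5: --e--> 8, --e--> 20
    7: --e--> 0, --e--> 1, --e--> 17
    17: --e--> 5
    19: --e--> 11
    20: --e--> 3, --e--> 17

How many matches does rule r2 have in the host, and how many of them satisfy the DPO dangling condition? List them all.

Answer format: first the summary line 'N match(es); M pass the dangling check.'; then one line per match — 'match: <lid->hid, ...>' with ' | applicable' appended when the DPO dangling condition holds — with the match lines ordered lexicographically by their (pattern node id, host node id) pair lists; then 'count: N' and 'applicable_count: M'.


2 match(es); 1 pass the dangling check.
match: 0->0, 1->7
match: 0->19, 1->11 | applicable
count: 2
applicable_count: 1


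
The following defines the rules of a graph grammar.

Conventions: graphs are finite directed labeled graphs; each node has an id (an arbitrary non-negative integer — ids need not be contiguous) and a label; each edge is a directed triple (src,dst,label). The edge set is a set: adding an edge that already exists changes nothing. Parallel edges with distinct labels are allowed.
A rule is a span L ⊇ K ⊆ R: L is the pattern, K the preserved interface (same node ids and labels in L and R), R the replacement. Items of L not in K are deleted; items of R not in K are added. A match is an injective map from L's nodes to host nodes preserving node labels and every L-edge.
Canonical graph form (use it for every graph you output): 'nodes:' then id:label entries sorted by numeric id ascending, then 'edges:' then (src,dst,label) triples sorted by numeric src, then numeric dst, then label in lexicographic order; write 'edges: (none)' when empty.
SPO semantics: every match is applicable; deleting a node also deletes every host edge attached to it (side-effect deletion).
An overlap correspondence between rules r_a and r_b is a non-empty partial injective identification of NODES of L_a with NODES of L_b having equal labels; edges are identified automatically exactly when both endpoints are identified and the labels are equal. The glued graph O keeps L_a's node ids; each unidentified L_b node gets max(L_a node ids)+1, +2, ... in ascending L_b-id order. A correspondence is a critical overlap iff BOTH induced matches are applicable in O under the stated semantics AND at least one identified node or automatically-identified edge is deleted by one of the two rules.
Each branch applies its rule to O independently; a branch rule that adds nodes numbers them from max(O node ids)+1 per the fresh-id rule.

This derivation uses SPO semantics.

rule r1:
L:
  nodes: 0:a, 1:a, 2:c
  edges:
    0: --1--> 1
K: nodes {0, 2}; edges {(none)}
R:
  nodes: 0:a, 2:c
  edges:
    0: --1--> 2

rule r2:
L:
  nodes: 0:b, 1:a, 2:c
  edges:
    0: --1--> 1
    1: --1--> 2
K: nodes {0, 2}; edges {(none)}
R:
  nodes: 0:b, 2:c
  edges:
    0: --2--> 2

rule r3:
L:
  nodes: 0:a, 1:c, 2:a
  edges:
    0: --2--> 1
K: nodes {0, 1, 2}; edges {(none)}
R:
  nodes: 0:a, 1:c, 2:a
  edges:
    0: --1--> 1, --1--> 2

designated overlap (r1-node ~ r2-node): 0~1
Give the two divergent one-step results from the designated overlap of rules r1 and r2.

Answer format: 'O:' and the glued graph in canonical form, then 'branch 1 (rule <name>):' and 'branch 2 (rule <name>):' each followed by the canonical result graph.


O:
nodes: 0:a, 1:a, 2:c, 3:b, 4:c
edges: (0,1,1); (0,4,1); (3,0,1)
branch 1 (rule r1):
nodes: 0:a, 2:c, 3:b, 4:c
edges: (0,2,1); (0,4,1); (3,0,1)
branch 2 (rule r2):
nodes: 1:a, 2:c, 3:b, 4:c
edges: (3,4,2)


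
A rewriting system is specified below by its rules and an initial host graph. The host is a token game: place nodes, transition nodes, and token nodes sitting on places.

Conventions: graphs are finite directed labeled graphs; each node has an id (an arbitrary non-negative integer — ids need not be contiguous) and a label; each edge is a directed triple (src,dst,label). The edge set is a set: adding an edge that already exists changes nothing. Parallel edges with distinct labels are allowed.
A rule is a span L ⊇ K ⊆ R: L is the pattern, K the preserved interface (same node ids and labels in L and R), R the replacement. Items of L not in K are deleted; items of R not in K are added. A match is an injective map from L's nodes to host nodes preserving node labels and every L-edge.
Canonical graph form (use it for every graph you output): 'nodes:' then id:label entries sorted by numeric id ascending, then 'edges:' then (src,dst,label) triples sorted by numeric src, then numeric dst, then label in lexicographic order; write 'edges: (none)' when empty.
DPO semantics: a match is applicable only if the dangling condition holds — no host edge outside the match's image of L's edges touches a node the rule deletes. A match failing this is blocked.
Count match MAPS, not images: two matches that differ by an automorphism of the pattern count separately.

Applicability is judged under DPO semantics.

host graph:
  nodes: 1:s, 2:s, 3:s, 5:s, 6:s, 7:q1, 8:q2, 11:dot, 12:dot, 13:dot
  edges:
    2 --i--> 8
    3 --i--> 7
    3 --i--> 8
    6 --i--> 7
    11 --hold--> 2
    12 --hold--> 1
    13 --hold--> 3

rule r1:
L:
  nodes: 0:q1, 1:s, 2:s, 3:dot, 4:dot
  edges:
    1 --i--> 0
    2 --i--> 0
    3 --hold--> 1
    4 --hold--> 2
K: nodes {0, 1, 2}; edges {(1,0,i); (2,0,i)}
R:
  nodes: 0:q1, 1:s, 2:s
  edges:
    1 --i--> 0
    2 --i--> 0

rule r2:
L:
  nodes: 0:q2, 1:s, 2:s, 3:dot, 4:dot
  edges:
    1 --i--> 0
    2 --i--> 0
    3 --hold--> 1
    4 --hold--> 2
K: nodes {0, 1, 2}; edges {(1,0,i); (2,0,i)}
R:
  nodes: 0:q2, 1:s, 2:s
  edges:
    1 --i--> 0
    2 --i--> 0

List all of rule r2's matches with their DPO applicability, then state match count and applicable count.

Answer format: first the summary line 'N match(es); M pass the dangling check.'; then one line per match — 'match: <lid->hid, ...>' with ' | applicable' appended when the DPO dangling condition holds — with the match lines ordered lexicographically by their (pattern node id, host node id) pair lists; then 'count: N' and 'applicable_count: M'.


2 match(es); 2 pass the dangling check.
match: 0->8, 1->2, 2->3, 3->11, 4->13 | applicable
match: 0->8, 1->3, 2->2, 3->13, 4->11 | applicable
count: 2
applicable_count: 2


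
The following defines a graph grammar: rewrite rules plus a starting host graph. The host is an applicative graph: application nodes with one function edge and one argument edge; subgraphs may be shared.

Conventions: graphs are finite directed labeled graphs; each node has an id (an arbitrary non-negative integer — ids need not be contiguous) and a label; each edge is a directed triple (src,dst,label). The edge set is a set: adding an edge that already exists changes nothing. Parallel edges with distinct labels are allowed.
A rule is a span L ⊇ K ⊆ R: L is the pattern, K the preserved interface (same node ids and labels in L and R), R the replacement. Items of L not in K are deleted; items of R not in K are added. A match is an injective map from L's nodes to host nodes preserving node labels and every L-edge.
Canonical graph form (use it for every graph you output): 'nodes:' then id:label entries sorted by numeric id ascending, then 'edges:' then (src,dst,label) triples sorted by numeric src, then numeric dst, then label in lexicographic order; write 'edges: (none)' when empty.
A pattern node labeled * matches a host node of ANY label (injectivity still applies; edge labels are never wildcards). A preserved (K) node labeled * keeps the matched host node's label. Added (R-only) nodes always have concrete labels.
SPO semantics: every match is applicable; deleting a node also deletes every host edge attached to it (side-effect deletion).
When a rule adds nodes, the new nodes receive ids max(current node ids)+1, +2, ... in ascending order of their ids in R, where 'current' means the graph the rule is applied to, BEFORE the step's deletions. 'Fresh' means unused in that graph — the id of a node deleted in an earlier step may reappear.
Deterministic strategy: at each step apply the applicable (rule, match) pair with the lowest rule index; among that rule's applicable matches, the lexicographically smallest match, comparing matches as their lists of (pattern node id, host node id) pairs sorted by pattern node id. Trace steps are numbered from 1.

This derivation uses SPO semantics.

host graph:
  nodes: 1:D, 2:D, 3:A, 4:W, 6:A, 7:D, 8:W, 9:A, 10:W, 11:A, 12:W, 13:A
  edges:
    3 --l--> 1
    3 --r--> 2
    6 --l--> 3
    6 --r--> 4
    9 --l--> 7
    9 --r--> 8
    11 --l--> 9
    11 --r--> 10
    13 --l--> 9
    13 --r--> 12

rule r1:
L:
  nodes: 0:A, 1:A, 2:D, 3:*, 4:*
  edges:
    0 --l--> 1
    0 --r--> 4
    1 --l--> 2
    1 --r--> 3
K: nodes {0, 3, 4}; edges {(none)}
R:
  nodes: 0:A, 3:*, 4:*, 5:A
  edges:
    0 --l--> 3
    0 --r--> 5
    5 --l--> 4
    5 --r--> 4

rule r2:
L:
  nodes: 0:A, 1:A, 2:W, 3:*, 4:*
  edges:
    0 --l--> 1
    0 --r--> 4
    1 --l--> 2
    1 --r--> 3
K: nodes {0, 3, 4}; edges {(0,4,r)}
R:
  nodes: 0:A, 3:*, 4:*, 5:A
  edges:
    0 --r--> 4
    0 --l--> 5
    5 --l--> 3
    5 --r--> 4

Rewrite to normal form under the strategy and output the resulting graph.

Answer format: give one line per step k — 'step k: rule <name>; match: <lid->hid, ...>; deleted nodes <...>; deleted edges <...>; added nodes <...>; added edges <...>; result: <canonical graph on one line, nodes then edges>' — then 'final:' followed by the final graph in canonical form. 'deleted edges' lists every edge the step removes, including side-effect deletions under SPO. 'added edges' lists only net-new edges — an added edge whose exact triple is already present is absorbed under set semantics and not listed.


step 1: rule r1; match: 0->6, 1->3, 2->1, 3->2, 4->4; deleted nodes 1, 3; deleted edges (3,1,l); (3,2,r); (6,3,l); (6,4,r); added nodes 14; added edges (6,2,l); (6,14,r); (14,4,l); (14,4,r); result: nodes: 2:D, 4:W, 6:A, 7:D, 8:W, 9:A, 10:W, 11:A, 12:W, 13:A, 14:A edges: (6,2,l); (6,14,r); (9,7,l); (9,8,r); (11,9,l); (11,10,r); (13,9,l); (13,12,r); (14,4,l); (14,4,r)
step 2: rule r1; match: 0->11, 1->9, 2->7, 3->8, 4->10; deleted nodes 7, 9; deleted edges (9,7,l); (9,8,r); (11,9,l); (11,10,r); (13,9,l); added nodes 15; added edges (11,8,l); (11,15,r); (15,10,l); (15,10,r); result: nodes: 2:D, 4:W, 6:A, 8:W, 10:W, 11:A, 12:W, 13:A, 14:A, 15:A edges: (6,2,l); (6,14,r); (11,8,l); (11,15,r); (13,12,r); (14,4,l); (14,4,r); (15,10,l); (15,10,r)
final:
nodes: 2:D, 4:W, 6:A, 8:W, 10:W, 11:A, 12:W, 13:A, 14:A, 15:A
edges: (6,2,l); (6,14,r); (11,8,l); (11,15,r); (13,12,r); (14,4,l); (14,4,r); (15,10,l); (15,10,r)


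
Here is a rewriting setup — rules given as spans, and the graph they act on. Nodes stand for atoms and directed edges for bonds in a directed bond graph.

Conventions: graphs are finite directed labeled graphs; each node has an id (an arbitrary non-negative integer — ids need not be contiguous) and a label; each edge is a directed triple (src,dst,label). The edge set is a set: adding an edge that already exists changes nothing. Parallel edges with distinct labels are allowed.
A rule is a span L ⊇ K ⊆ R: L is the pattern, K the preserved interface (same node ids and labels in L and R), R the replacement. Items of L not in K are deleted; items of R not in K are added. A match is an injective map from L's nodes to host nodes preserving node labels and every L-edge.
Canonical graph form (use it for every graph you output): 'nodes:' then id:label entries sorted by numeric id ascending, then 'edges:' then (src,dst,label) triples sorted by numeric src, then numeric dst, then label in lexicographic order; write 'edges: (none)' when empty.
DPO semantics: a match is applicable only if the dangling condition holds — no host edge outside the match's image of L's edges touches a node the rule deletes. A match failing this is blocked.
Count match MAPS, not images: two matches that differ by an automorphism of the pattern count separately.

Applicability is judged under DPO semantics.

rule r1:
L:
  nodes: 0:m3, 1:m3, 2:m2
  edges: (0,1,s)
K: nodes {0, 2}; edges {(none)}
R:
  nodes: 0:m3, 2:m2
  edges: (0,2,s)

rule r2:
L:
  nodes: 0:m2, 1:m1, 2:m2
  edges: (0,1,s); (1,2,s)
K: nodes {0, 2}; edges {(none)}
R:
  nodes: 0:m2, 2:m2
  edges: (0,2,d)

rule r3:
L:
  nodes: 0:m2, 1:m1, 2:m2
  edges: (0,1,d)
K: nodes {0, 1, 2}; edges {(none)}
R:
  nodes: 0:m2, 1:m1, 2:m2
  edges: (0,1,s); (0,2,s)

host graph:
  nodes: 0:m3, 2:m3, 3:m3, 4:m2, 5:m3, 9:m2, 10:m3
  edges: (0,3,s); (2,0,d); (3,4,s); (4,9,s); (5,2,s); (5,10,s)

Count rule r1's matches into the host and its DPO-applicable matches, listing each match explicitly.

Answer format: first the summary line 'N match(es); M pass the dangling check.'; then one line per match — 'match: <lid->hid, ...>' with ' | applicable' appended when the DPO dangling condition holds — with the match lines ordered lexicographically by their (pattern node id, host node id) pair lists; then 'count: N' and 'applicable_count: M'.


6 match(es); 2 pass the dangling check.
match: 0->0, 1->3, 2->4
match: 0->0, 1->3, 2->9
match: 0->5, 1->2, 2->4
match: 0->5, 1->2, 2->9
match: 0->5, 1->10, 2->4 | applicable
match: 0->5, 1->10, 2->9 | applicable
count: 6
applicable_count: 2


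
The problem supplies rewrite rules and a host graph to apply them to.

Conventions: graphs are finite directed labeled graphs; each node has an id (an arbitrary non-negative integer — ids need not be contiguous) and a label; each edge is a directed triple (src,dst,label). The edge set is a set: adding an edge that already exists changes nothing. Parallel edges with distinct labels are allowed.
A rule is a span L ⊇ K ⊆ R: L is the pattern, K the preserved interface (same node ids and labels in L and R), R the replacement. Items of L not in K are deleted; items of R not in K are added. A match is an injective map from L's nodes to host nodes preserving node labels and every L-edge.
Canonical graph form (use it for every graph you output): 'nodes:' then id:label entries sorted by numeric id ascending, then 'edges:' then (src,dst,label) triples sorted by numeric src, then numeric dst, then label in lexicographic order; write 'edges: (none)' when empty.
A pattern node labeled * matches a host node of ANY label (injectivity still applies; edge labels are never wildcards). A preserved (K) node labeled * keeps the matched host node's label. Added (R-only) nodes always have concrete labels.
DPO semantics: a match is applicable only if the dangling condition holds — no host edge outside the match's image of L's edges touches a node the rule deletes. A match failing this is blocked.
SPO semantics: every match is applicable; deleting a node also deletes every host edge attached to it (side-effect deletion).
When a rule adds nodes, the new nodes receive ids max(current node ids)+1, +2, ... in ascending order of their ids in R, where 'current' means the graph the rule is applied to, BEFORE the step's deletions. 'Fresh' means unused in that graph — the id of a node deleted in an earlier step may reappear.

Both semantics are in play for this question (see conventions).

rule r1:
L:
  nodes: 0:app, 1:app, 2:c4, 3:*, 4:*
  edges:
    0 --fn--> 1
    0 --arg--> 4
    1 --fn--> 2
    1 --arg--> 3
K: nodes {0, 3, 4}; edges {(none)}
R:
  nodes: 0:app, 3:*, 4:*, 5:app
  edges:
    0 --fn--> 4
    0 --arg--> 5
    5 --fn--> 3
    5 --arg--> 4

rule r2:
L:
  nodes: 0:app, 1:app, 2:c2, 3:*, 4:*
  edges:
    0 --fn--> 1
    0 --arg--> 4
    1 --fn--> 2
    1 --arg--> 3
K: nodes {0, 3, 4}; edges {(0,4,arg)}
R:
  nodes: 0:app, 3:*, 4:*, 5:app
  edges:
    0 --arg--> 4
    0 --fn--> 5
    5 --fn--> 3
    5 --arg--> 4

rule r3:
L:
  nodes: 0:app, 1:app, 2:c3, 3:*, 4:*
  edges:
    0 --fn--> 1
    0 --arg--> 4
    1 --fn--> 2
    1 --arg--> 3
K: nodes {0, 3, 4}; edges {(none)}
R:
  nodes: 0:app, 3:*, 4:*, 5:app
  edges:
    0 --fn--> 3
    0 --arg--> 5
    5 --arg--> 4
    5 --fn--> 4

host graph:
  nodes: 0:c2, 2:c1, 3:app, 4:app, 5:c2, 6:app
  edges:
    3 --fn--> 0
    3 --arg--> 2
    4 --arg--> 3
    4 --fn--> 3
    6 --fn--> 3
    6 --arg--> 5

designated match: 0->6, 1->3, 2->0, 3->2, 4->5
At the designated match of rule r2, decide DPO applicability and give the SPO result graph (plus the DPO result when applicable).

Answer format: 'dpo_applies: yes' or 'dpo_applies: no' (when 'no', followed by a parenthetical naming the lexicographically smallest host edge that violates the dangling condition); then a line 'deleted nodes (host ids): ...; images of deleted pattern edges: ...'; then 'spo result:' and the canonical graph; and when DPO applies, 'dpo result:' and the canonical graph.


dpo_applies: no
(the rule deletes node 3, which keeps host edge (4,3,arg) outside the match image — the dangling condition fails, DPO blocks; SPO proceeds and side-deletes such edges)
deleted nodes (host ids): 0, 3; images of deleted pattern edges: (3,0,fn); (3,2,arg); (6,3,fn)
spo result:
nodes: 2:c1, 4:app, 5:c2, 6:app, 7:app
edges: (6,5,arg); (6,7,fn); (7,2,fn); (7,5,arg)


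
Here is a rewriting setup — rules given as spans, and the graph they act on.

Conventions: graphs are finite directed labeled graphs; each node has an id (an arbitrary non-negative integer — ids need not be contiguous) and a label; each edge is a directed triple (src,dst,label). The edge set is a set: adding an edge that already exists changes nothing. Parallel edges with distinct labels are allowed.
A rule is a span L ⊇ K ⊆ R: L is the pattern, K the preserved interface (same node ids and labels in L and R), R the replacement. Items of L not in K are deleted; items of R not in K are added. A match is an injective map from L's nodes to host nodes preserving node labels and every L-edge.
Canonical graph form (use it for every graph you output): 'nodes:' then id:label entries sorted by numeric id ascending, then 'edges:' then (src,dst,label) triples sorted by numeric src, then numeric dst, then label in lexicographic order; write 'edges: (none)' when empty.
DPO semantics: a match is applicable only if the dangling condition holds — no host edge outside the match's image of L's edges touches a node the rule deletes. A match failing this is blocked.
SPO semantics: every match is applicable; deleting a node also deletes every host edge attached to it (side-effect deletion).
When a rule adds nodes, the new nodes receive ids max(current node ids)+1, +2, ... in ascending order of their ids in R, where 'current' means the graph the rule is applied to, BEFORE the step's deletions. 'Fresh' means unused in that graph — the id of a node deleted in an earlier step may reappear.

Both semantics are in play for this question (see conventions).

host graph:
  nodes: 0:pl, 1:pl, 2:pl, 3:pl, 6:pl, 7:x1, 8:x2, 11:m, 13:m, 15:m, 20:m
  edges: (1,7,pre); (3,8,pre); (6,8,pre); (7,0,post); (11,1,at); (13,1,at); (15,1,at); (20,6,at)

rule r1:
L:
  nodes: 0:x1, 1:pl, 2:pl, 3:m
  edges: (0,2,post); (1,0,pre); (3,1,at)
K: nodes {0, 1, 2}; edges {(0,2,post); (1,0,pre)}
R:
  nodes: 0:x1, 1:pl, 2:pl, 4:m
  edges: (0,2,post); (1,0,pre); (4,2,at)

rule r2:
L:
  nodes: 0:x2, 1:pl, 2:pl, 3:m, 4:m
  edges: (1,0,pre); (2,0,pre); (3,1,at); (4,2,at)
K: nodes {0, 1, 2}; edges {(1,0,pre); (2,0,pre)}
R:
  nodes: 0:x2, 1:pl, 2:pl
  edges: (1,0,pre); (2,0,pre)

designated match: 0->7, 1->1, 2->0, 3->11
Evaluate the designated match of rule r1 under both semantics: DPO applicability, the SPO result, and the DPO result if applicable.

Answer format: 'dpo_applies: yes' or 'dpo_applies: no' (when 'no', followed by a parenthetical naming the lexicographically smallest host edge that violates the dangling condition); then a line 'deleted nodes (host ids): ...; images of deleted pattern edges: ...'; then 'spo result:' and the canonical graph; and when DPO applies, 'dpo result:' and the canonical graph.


dpo_applies: yes
deleted nodes (host ids): 11; images of deleted pattern edges: (11,1,at)
spo result:
nodes: 0:pl, 1:pl, 2:pl, 3:pl, 6:pl, 7:x1, 8:x2, 13:m, 15:m, 20:m, 21:m
edges: (1,7,pre); (3,8,pre); (6,8,pre); (7,0,post); (13,1,at); (15,1,at); (20,6,at); (21,0,at)
dpo result:
nodes: 0:pl, 1:pl, 2:pl, 3:pl, 6:pl, 7:x1, 8:x2, 13:m, 15:m, 20:m, 21:m
edges: (1,7,pre); (3,8,pre); (6,8,pre); (7,0,post); (13,1,at); (15,1,at); (20,6,at); (21,0,at)


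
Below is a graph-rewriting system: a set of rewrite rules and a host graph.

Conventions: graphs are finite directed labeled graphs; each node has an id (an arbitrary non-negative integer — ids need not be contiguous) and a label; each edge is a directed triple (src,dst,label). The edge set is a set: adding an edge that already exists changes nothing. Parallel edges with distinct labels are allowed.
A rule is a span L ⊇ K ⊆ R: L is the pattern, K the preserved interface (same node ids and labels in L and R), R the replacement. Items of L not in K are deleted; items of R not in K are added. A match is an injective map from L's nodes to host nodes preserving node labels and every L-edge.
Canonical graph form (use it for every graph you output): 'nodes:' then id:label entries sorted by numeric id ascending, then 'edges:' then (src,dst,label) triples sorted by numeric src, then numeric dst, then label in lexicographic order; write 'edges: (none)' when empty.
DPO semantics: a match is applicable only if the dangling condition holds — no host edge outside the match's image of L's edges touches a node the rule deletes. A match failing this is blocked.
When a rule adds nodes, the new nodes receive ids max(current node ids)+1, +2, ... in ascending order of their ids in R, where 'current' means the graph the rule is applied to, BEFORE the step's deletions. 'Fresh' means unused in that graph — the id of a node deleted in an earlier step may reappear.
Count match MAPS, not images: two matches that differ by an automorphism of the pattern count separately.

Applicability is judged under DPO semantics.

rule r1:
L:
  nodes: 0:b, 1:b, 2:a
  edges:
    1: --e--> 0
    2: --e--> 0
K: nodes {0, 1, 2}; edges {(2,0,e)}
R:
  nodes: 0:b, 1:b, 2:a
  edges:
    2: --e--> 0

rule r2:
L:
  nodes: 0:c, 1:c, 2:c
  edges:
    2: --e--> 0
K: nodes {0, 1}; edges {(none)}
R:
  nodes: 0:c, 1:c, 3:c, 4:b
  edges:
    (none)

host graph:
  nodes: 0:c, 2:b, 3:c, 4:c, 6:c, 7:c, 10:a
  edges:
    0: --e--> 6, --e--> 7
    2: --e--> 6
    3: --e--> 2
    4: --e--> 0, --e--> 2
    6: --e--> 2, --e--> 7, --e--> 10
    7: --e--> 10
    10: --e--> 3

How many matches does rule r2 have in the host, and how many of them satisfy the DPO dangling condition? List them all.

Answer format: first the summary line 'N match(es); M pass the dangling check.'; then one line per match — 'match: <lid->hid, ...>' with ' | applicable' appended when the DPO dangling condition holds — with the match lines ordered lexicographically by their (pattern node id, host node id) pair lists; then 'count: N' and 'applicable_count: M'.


12 match(es); 0 pass the dangling check.
match: 0->0, 1->3, 2->4
match: 0->0, 1->6, 2->4
match: 0->0, 1->7, 2->4
match: 0->6, 1->3, 2->0
match: 0->6, 1->4, 2->0
match: 0->6, 1->7, 2->0
match: 0->7, 1->0, 2->6
match: 0->7, 1->3, 2->0
match: 0->7, 1->3, 2->6
match: 0->7, 1->4, 2->0
match: 0->7, 1->4, 2->6
match: 0->7, 1->6, 2->0
count: 12
applicable_count: 0
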